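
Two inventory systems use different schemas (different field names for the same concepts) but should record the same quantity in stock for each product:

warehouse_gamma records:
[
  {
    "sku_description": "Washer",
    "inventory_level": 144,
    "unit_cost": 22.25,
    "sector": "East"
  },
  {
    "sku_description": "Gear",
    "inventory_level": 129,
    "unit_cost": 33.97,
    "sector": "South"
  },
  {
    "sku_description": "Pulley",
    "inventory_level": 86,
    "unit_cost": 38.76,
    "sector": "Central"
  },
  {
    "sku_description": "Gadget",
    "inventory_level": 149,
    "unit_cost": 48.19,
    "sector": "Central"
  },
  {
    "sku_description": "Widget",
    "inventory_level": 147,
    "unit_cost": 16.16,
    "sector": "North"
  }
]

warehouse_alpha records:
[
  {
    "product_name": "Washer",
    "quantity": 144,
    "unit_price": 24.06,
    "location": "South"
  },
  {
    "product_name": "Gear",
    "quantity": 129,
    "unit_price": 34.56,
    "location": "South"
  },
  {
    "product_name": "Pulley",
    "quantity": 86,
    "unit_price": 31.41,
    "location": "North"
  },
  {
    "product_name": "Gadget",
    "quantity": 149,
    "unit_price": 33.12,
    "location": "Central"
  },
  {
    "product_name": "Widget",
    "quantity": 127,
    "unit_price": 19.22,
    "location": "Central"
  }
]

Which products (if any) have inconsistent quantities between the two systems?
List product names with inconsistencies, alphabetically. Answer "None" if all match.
Widget

Schema mappings:
- "sku_description" (warehouse_gamma) = "product_name" (warehouse_alpha) = product name
- "inventory_level" (warehouse_gamma) = "quantity" (warehouse_alpha) = quantity

Comparison:
  Washer: 144 vs 144 - MATCH
  Gear: 129 vs 129 - MATCH
  Pulley: 86 vs 86 - MATCH
  Gadget: 149 vs 149 - MATCH
  Widget: 147 vs 127 - MISMATCH

Products with inconsistencies: Widget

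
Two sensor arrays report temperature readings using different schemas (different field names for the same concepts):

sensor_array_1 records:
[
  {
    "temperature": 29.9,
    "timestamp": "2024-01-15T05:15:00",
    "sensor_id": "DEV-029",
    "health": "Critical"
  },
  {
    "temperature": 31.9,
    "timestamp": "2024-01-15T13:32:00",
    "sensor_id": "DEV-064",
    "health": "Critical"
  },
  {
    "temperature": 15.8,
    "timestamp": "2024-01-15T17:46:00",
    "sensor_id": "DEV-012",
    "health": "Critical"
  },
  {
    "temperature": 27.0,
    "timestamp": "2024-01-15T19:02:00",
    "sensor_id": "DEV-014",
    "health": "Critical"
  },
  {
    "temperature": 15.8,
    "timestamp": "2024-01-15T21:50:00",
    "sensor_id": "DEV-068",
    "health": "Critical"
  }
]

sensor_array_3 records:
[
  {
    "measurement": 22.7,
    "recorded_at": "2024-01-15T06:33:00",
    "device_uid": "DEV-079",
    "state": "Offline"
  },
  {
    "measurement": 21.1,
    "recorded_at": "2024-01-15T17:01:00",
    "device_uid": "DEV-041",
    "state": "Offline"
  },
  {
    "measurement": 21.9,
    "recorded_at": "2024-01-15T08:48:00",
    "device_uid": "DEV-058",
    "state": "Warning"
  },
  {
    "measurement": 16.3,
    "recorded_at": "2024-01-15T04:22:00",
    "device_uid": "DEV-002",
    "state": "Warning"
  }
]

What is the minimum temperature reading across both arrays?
15.8

Schema mapping: "temperature" (sensor_array_1) = "measurement" (sensor_array_3) = temperature reading

Minimum in sensor_array_1: 15.8
Minimum in sensor_array_3: 16.3

Overall minimum: min(15.8, 16.3) = 15.8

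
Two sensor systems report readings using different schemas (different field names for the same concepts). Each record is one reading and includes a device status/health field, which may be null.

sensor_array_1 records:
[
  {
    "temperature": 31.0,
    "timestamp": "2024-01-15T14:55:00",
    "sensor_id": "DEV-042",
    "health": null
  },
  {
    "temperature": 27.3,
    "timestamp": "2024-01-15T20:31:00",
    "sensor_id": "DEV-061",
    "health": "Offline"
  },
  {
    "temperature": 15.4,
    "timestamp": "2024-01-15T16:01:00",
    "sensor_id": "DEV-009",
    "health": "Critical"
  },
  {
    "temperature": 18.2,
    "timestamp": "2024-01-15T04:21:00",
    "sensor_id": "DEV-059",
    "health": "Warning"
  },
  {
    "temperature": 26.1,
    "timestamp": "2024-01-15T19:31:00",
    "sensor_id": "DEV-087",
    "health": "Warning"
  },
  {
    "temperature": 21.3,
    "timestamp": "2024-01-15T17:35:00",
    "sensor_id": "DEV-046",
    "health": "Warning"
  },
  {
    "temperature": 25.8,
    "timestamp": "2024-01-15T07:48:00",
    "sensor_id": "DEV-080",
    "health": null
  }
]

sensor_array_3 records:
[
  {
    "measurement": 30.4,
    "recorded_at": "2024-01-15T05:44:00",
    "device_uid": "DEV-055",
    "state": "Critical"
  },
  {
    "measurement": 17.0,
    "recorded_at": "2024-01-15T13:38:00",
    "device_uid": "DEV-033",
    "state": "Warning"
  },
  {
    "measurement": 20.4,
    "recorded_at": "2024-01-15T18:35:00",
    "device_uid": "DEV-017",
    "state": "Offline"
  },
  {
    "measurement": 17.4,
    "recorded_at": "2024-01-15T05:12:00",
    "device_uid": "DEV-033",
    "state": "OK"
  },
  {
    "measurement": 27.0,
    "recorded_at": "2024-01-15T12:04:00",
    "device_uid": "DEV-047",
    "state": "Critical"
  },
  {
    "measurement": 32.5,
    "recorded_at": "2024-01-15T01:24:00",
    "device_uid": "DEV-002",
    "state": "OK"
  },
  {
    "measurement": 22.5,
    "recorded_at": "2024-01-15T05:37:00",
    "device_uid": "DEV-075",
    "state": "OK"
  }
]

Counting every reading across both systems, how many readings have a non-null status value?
12

Schema mapping: "health" (sensor_array_1) = "state" (sensor_array_3) = status

Non-null in sensor_array_1: 5
Non-null in sensor_array_3: 7

Total non-null: 5 + 7 = 12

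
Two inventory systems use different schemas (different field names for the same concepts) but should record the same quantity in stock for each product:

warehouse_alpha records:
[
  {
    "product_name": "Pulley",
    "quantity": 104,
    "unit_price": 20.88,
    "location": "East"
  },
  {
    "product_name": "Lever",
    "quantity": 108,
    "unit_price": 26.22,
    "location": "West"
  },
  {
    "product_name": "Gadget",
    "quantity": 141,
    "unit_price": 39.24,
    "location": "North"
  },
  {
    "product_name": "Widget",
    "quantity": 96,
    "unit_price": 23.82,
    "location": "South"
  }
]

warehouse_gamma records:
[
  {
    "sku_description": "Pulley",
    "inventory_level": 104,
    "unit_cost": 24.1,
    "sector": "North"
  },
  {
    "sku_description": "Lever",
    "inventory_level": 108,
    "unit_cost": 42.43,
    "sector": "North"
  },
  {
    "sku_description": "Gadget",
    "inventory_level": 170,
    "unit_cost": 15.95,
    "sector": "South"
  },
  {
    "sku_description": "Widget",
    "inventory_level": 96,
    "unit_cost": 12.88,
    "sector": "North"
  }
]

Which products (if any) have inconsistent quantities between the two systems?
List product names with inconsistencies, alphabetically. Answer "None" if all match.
Gadget

Schema mappings:
- "product_name" (warehouse_alpha) = "sku_description" (warehouse_gamma) = product name
- "quantity" (warehouse_alpha) = "inventory_level" (warehouse_gamma) = quantity

Comparison:
  Pulley: 104 vs 104 - MATCH
  Lever: 108 vs 108 - MATCH
  Gadget: 141 vs 170 - MISMATCH
  Widget: 96 vs 96 - MATCH

Products with inconsistencies: Gadget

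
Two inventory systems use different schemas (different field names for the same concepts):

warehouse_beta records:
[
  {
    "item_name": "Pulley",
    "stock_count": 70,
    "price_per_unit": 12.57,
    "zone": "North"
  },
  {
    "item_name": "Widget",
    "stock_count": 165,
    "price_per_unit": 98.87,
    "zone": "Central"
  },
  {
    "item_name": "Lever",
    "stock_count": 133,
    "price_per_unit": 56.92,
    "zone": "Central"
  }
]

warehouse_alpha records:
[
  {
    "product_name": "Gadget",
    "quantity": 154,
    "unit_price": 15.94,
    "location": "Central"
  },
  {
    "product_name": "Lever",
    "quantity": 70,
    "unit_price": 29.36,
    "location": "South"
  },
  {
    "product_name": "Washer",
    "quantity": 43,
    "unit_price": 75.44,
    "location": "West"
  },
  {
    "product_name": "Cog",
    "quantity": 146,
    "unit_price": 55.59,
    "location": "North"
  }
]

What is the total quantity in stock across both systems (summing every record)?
781

To reconcile these schemas, identify the field holding the quantity in stock in each system:
1. In warehouse_beta it is "stock_count"
2. In warehouse_alpha it is "quantity"

From warehouse_beta: 70 + 165 + 133 = 368
From warehouse_alpha: 154 + 70 + 43 + 146 = 413

Total: 368 + 413 = 781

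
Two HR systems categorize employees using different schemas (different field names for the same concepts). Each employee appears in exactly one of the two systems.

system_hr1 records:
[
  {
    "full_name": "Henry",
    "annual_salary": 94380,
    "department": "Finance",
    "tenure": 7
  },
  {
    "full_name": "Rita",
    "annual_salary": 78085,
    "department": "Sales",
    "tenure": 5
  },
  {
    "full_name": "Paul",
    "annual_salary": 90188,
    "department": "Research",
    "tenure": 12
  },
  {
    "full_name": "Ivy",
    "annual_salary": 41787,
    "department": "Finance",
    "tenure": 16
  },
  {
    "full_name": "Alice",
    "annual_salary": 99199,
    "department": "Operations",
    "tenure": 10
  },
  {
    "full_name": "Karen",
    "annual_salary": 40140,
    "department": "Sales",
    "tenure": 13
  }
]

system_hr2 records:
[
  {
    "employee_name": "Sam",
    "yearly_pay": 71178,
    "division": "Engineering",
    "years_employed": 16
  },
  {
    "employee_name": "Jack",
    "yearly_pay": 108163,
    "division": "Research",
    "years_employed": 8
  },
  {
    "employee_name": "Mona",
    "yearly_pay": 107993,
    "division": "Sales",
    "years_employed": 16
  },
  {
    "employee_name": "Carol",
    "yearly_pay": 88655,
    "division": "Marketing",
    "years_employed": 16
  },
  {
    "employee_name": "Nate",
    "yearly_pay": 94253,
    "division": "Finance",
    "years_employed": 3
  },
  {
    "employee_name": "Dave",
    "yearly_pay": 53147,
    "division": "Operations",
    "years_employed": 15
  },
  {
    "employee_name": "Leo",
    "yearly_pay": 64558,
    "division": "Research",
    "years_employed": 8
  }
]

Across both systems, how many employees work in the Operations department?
2

Schema mapping: "department" (system_hr1) = "division" (system_hr2) = department

Operations employees in system_hr1: 1
Operations employees in system_hr2: 1

Total in Operations: 1 + 1 = 2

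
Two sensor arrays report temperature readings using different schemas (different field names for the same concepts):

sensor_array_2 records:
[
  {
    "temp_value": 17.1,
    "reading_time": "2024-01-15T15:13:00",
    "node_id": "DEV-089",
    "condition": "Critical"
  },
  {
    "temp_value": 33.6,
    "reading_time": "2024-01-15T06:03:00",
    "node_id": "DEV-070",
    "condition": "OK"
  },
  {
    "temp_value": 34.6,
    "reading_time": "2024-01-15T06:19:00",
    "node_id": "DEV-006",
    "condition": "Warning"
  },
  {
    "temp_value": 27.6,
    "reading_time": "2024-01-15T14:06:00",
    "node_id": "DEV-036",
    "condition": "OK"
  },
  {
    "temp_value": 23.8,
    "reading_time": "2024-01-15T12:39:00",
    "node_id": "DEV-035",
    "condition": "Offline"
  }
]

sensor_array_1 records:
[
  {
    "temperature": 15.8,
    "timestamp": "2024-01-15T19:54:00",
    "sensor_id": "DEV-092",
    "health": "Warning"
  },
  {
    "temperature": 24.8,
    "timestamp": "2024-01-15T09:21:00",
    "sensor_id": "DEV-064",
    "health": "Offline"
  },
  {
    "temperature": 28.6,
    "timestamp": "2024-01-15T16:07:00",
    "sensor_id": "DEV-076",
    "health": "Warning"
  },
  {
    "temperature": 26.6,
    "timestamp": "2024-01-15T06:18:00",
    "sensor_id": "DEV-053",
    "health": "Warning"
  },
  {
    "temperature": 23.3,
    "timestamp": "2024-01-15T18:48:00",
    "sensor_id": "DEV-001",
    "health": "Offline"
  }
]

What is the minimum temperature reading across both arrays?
15.8

Schema mapping: "temp_value" (sensor_array_2) = "temperature" (sensor_array_1) = temperature reading

Minimum in sensor_array_2: 17.1
Minimum in sensor_array_1: 15.8

Overall minimum: min(17.1, 15.8) = 15.8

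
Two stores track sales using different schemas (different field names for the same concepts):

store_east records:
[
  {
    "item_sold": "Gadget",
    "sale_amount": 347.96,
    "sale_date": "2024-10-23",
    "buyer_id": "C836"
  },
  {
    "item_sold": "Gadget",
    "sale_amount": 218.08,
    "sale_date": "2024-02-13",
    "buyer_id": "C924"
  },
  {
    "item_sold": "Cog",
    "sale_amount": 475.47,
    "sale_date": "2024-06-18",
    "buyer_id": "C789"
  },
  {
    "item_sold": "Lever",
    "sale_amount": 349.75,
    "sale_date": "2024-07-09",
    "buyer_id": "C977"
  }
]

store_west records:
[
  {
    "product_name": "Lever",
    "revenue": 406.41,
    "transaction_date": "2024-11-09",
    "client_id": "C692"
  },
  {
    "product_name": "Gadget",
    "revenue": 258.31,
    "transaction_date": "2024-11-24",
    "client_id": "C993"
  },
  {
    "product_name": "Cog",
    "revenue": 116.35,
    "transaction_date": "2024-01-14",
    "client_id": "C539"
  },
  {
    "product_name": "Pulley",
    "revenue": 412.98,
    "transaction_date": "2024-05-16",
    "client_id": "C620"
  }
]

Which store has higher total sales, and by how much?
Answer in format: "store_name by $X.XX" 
store_east by $197.21

Schema mapping: "sale_amount" (store_east) = "revenue" (store_west) = sale amount

Total for store_east: 1391.26
Total for store_west: 1194.05

Difference: |1391.26 - 1194.05| = 197.21
store_east has higher sales by $197.21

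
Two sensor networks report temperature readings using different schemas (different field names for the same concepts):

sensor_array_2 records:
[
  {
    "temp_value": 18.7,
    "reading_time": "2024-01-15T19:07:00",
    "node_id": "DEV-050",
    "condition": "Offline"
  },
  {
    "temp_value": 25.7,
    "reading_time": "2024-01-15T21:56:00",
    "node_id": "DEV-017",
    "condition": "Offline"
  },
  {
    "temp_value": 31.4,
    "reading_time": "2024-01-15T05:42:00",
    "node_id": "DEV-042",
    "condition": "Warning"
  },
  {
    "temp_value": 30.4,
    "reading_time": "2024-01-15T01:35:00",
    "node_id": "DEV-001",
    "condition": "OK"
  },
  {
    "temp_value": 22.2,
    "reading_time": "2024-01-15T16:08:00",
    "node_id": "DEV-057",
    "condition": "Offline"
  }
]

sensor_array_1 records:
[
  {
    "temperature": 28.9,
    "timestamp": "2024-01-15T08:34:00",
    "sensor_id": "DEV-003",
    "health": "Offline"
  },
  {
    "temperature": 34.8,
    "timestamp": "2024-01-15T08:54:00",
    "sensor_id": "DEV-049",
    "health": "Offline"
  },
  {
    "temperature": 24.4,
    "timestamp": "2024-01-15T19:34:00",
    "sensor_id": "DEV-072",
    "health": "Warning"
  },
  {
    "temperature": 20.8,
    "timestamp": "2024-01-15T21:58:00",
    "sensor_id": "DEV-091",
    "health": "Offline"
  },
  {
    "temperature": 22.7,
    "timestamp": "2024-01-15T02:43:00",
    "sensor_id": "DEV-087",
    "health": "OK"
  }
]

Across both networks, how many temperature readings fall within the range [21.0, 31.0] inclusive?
6

Schema mapping: "temp_value" (sensor_array_2) = "temperature" (sensor_array_1) = temperature

Readings in [21.0, 31.0] from sensor_array_2: 3
Readings in [21.0, 31.0] from sensor_array_1: 3

Total count: 3 + 3 = 6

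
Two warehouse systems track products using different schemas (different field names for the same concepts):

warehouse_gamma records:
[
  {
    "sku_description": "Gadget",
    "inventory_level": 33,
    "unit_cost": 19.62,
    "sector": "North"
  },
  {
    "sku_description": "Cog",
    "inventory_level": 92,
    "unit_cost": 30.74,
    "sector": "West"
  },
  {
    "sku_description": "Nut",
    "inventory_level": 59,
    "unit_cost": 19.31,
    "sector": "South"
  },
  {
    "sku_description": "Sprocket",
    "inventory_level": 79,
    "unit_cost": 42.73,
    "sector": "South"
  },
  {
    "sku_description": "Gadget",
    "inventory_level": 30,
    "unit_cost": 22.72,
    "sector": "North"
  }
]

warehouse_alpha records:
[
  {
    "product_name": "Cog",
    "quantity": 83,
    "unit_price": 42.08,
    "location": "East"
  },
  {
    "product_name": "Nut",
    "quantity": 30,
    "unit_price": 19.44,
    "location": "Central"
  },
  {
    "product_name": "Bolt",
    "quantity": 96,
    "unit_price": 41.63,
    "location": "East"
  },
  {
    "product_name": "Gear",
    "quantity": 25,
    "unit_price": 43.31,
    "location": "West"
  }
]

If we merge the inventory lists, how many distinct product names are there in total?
6

Schema mapping: "sku_description" (warehouse_gamma) = "product_name" (warehouse_alpha) = product name

Products in warehouse_gamma: ['Cog', 'Gadget', 'Nut', 'Sprocket']
Products in warehouse_alpha: ['Bolt', 'Cog', 'Gear', 'Nut']

Union (unique products): ['Bolt', 'Cog', 'Gadget', 'Gear', 'Nut', 'Sprocket']
Count: 6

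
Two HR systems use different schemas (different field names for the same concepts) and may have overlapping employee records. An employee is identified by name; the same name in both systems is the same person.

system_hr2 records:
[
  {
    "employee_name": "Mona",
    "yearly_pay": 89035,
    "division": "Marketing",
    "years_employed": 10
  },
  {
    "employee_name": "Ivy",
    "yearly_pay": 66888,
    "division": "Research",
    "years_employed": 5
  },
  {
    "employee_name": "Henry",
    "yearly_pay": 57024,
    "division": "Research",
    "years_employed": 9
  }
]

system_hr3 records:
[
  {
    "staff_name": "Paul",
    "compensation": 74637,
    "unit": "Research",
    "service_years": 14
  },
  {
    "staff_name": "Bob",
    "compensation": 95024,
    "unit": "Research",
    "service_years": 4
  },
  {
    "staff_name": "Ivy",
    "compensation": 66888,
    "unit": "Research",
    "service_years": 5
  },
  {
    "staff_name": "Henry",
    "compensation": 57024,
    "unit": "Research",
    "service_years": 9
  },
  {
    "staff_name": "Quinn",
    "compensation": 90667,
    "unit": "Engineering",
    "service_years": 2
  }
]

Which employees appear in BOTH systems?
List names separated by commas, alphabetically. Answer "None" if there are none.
Henry, Ivy

Schema mapping: "employee_name" (system_hr2) = "staff_name" (system_hr3) = employee name

Names in system_hr2: ['Henry', 'Ivy', 'Mona']
Names in system_hr3: ['Bob', 'Henry', 'Ivy', 'Paul', 'Quinn']

Intersection: ['Henry', 'Ivy']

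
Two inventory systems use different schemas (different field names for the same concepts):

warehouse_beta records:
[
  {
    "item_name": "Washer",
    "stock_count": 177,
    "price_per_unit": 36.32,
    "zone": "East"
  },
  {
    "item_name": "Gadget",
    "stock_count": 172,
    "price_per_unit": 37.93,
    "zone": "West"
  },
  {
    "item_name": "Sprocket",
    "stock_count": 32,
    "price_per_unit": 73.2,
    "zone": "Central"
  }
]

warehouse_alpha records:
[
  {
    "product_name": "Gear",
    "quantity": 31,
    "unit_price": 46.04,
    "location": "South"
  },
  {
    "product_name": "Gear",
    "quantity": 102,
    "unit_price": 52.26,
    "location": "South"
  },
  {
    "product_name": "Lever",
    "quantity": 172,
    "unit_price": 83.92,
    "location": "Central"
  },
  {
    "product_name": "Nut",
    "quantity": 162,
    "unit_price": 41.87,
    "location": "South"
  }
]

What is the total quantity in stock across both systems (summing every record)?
848

To reconcile these schemas, identify the field holding the quantity in stock in each system:
1. In warehouse_beta it is "stock_count"
2. In warehouse_alpha it is "quantity"

From warehouse_beta: 177 + 172 + 32 = 381
From warehouse_alpha: 31 + 102 + 172 + 162 = 467

Total: 381 + 467 = 848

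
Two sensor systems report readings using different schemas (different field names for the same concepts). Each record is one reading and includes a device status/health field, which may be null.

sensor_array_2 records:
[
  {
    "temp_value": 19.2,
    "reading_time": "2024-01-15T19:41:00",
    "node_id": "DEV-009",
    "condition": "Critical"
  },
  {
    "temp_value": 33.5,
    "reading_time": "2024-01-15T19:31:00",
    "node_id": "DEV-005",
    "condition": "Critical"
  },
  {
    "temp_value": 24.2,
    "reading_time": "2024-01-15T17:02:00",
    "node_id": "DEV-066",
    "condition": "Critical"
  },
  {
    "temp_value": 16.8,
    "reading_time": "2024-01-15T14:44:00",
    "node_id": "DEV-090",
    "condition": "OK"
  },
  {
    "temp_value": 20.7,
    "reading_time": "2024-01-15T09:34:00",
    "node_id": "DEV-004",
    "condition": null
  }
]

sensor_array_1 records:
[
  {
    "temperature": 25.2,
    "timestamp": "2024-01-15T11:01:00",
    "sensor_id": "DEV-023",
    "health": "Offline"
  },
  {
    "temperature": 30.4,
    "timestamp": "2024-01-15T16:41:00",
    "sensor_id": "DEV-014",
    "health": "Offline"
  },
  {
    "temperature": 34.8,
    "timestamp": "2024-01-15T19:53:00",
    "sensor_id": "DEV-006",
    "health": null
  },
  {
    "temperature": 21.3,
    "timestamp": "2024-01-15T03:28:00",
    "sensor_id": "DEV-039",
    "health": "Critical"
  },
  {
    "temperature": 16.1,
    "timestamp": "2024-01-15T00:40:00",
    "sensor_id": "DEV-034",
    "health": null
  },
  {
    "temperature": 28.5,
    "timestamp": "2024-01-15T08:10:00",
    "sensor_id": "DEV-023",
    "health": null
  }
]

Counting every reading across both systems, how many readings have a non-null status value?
7

Schema mapping: "condition" (sensor_array_2) = "health" (sensor_array_1) = status

Non-null in sensor_array_2: 4
Non-null in sensor_array_1: 3

Total non-null: 4 + 3 = 7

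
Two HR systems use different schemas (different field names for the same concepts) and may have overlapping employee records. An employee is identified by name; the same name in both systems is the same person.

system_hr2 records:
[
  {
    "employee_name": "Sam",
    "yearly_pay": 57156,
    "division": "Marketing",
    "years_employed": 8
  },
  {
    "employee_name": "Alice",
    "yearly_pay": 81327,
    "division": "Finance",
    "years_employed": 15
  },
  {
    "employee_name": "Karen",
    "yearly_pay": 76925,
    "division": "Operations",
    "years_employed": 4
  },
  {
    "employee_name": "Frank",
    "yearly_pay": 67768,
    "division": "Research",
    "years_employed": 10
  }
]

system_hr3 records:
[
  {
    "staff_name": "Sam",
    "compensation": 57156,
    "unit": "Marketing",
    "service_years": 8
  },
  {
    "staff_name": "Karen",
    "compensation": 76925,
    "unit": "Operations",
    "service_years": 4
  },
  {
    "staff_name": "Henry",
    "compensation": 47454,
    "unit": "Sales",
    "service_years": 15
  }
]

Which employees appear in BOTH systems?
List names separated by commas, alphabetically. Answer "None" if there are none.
Karen, Sam

Schema mapping: "employee_name" (system_hr2) = "staff_name" (system_hr3) = employee name

Names in system_hr2: ['Alice', 'Frank', 'Karen', 'Sam']
Names in system_hr3: ['Henry', 'Karen', 'Sam']

Intersection: ['Karen', 'Sam']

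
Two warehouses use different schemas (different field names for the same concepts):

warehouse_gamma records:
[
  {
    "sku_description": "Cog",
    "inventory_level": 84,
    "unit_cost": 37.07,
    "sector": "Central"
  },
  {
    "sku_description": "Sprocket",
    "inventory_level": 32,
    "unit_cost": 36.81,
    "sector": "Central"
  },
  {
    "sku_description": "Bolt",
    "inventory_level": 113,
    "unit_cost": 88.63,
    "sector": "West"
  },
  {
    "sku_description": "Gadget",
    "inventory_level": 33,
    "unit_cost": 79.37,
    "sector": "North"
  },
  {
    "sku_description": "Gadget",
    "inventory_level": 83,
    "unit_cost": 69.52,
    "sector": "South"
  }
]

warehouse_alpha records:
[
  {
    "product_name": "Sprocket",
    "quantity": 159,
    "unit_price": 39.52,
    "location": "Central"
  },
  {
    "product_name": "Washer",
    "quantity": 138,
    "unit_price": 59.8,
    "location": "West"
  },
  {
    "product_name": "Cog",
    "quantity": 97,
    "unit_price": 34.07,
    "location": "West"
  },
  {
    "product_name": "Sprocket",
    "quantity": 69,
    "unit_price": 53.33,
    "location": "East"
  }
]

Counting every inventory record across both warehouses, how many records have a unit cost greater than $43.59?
5

Schema mapping: "unit_cost" (warehouse_gamma) = "unit_price" (warehouse_alpha) = unit cost

Records > $43.59 in warehouse_gamma: 3
Records > $43.59 in warehouse_alpha: 2

Total count: 3 + 2 = 5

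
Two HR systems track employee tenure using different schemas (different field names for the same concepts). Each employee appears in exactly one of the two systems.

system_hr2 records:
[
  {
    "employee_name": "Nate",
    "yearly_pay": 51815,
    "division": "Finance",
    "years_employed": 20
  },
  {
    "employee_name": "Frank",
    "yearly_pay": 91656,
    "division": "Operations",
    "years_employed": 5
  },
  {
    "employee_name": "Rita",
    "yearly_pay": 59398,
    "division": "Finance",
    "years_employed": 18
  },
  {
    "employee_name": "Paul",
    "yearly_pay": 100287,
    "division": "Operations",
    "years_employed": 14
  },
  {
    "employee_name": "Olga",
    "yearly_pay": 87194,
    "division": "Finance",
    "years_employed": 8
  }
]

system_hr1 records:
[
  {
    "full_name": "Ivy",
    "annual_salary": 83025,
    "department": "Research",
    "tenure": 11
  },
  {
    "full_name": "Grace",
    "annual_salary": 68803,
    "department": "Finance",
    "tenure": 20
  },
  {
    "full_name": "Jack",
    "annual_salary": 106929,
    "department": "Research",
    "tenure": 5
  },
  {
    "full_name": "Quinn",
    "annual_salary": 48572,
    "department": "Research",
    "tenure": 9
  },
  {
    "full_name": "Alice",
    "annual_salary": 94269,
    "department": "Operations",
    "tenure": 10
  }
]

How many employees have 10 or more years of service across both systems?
6

Reconcile schemas: "years_employed" (system_hr2) = "tenure" (system_hr1) = years of service

From system_hr2: 3 employees with >= 10 years
From system_hr1: 3 employees with >= 10 years

Total: 3 + 3 = 6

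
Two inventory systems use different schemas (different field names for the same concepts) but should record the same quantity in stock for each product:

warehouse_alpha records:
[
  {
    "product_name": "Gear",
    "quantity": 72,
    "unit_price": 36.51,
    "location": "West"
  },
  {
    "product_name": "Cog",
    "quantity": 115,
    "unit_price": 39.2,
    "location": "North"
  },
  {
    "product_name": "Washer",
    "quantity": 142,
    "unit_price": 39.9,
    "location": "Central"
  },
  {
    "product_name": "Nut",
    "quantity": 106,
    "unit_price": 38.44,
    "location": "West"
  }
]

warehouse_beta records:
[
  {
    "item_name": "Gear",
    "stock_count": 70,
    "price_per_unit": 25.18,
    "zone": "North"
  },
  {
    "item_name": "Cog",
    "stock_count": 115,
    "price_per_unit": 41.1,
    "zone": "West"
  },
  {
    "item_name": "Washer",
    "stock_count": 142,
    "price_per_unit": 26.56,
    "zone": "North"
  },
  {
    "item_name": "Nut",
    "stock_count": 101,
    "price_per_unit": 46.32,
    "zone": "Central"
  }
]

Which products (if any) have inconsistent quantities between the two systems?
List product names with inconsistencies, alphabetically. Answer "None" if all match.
Gear, Nut

Schema mappings:
- "product_name" (warehouse_alpha) = "item_name" (warehouse_beta) = product name
- "quantity" (warehouse_alpha) = "stock_count" (warehouse_beta) = quantity

Comparison:
  Gear: 72 vs 70 - MISMATCH
  Cog: 115 vs 115 - MATCH
  Washer: 142 vs 142 - MATCH
  Nut: 106 vs 101 - MISMATCH

Products with inconsistencies: Gear, Nut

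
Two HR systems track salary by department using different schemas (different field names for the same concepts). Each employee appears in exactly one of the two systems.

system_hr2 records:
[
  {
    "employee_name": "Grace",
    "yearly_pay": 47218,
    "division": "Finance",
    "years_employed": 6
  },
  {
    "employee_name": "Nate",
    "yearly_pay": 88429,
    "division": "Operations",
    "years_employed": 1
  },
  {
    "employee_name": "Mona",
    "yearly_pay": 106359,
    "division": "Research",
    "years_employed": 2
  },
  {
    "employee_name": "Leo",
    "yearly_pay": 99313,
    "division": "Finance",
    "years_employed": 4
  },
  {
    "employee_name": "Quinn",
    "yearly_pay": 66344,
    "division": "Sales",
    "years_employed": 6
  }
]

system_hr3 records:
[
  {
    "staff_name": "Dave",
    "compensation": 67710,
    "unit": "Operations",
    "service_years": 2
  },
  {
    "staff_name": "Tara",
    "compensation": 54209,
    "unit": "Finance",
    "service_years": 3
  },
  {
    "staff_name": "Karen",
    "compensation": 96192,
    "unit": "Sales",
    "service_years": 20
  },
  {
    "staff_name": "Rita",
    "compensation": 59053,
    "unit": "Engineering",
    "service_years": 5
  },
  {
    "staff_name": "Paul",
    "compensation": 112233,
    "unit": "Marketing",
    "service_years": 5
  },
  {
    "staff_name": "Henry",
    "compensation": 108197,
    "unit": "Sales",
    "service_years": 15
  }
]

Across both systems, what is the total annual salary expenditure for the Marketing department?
112233

Schema mappings:
- "division" (system_hr2) = "unit" (system_hr3) = department
- "yearly_pay" (system_hr2) = "compensation" (system_hr3) = salary

Marketing salaries from system_hr2: 0
Marketing salaries from system_hr3: 112233

Total: 0 + 112233 = 112233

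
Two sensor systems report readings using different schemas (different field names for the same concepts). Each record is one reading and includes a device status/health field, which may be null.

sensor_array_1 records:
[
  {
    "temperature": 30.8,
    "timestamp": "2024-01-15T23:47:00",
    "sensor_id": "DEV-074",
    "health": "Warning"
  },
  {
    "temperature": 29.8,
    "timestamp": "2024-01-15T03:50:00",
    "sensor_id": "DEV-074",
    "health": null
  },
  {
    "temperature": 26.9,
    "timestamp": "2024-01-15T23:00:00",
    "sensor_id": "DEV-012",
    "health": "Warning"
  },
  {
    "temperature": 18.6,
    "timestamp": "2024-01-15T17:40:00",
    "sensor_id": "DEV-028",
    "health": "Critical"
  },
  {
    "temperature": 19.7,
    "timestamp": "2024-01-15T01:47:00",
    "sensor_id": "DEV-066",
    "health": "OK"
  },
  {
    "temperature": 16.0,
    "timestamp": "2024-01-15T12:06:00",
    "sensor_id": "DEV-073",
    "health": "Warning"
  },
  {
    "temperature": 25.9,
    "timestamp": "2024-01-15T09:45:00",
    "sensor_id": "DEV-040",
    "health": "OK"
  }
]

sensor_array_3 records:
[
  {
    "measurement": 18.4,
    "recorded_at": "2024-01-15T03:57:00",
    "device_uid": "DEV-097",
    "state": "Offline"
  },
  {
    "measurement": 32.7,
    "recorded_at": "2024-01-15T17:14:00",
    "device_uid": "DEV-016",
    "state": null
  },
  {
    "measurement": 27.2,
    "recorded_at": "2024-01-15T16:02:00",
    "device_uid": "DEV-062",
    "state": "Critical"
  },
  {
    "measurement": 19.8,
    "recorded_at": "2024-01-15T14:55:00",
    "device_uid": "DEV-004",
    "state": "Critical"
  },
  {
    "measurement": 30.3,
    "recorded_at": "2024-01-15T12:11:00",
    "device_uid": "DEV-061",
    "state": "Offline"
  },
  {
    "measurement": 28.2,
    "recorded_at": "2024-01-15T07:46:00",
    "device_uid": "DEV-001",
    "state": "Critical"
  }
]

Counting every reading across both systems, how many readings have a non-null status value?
11

Schema mapping: "health" (sensor_array_1) = "state" (sensor_array_3) = status

Non-null in sensor_array_1: 6
Non-null in sensor_array_3: 5

Total non-null: 6 + 5 = 11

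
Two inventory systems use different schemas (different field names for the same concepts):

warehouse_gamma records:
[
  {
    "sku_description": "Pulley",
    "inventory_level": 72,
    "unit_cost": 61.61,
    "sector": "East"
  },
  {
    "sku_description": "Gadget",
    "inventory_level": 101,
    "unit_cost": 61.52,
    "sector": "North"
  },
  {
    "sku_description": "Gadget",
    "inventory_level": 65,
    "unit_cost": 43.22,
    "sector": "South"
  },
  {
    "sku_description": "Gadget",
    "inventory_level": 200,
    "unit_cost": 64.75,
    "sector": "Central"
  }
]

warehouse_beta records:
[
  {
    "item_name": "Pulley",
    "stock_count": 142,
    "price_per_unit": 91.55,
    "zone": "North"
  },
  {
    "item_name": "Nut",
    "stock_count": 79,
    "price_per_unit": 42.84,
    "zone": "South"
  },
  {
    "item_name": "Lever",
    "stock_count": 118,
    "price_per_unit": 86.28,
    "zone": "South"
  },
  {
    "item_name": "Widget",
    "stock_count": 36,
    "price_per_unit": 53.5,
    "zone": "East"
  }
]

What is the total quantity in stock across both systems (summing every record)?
813

To reconcile these schemas, identify the field holding the quantity in stock in each system:
1. In warehouse_gamma it is "inventory_level"
2. In warehouse_beta it is "stock_count"

From warehouse_gamma: 72 + 101 + 65 + 200 = 438
From warehouse_beta: 142 + 79 + 118 + 36 = 375

Total: 438 + 375 = 813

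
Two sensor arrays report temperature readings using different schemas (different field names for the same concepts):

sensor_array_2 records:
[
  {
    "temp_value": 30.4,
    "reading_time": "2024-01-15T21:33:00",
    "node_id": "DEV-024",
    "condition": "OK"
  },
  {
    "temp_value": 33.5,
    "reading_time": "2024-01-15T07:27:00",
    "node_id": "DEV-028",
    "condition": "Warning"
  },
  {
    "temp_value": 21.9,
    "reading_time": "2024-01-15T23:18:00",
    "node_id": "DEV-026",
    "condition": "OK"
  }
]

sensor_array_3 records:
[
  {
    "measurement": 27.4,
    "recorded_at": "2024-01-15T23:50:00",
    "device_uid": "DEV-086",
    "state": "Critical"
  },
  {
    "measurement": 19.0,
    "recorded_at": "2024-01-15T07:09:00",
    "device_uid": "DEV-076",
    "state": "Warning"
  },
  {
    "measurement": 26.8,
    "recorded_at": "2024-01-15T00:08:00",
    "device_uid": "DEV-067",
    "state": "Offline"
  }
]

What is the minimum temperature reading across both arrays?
19.0

Schema mapping: "temp_value" (sensor_array_2) = "measurement" (sensor_array_3) = temperature reading

Minimum in sensor_array_2: 21.9
Minimum in sensor_array_3: 19.0

Overall minimum: min(21.9, 19.0) = 19.0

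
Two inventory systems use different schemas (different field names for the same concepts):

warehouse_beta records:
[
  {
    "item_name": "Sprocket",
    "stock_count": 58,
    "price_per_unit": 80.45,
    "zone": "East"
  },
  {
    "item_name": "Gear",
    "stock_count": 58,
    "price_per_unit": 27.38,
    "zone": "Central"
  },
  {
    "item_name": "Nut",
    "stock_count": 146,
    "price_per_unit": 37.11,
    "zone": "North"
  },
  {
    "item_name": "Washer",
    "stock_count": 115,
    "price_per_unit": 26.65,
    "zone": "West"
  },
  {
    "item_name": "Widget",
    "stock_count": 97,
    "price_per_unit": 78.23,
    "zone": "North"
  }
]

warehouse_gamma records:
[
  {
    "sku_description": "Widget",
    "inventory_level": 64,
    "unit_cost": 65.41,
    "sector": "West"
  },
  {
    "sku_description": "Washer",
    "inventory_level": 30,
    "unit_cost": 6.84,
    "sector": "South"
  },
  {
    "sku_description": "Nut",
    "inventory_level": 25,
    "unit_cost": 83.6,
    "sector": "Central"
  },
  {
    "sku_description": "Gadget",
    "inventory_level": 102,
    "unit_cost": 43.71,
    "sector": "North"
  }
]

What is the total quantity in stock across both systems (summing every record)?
695

To reconcile these schemas, identify the field holding the quantity in stock in each system:
1. In warehouse_beta it is "stock_count"
2. In warehouse_gamma it is "inventory_level"

From warehouse_beta: 58 + 58 + 146 + 115 + 97 = 474
From warehouse_gamma: 64 + 30 + 25 + 102 = 221

Total: 474 + 221 = 695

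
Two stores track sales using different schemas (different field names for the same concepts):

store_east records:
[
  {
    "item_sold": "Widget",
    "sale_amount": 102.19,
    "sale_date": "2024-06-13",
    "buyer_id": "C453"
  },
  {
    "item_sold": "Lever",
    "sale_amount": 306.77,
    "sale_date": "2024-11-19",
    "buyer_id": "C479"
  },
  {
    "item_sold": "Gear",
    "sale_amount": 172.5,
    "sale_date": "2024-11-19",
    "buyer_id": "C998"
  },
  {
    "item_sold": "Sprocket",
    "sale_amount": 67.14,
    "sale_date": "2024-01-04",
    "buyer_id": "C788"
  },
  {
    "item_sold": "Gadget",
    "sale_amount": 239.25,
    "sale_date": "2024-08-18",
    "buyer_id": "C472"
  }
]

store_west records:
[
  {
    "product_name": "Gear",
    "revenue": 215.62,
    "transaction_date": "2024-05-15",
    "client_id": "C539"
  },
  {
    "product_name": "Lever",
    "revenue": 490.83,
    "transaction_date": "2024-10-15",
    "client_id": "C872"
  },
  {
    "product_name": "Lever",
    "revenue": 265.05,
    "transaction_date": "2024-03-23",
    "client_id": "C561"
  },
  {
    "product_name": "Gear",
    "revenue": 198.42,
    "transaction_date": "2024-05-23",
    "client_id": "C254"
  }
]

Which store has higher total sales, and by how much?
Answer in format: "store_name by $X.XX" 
store_west by $282.07

Schema mapping: "sale_amount" (store_east) = "revenue" (store_west) = sale amount

Total for store_east: 887.85
Total for store_west: 1169.92

Difference: |887.85 - 1169.92| = 282.07
store_west has higher sales by $282.07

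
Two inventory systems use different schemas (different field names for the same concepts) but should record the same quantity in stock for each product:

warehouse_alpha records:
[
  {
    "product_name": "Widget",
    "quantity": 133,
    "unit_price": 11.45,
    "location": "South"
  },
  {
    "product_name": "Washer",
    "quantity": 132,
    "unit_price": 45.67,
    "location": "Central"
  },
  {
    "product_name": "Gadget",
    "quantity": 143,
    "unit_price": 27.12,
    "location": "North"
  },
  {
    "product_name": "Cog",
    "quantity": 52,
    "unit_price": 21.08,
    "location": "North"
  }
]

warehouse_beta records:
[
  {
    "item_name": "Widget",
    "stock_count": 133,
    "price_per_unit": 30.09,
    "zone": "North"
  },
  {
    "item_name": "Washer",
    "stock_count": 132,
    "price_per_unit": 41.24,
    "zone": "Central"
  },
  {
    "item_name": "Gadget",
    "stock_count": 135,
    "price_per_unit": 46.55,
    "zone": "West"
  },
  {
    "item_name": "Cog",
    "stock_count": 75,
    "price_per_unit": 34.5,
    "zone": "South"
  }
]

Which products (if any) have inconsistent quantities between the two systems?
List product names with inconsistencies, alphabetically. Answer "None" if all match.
Cog, Gadget

Schema mappings:
- "product_name" (warehouse_alpha) = "item_name" (warehouse_beta) = product name
- "quantity" (warehouse_alpha) = "stock_count" (warehouse_beta) = quantity

Comparison:
  Widget: 133 vs 133 - MATCH
  Washer: 132 vs 132 - MATCH
  Gadget: 143 vs 135 - MISMATCH
  Cog: 52 vs 75 - MISMATCH

Products with inconsistencies: Cog, Gadget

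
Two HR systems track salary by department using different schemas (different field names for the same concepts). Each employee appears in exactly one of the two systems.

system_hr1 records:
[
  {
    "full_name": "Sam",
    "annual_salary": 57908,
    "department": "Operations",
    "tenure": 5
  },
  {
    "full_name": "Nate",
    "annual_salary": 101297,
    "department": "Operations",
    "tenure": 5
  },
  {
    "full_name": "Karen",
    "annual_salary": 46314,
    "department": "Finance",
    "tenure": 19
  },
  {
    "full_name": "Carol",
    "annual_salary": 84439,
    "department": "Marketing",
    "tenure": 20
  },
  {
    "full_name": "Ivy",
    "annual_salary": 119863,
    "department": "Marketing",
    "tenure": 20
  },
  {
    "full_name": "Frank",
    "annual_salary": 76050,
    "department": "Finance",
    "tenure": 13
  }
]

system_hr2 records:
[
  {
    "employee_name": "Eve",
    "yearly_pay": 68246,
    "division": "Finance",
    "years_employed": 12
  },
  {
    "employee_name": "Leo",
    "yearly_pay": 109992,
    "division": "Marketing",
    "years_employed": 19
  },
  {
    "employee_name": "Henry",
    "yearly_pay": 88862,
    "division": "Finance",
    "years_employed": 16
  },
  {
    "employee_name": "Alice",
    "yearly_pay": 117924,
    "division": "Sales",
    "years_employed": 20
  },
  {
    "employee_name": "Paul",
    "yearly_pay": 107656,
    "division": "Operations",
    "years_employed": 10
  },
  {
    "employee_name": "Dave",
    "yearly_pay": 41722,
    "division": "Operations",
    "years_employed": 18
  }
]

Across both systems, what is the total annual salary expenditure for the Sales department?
117924

Schema mappings:
- "department" (system_hr1) = "division" (system_hr2) = department
- "annual_salary" (system_hr1) = "yearly_pay" (system_hr2) = salary

Sales salaries from system_hr1: 0
Sales salaries from system_hr2: 117924

Total: 0 + 117924 = 117924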